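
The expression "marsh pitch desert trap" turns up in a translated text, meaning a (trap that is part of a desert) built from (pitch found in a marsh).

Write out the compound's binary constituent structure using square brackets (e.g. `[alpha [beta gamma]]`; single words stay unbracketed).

[[marsh pitch] [desert trap]]

Overall it is a kind of trap (specifically "desert trap"); the modifier is "marsh pitch".
Inside "marsh pitch": head "pitch", modifier "marsh".
Inside "desert trap": head "trap", modifier "desert".
Putting it together: [[marsh pitch] [desert trap]].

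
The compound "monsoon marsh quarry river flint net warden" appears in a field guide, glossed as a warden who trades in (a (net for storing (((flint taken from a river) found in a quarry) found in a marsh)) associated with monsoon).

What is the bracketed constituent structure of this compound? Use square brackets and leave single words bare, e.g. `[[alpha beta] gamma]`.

The outermost head in the paraphrase is "warden", modified by "monsoon marsh quarry river flint net".
"monsoon marsh quarry river flint net" → head "net" (specifically "marsh quarry river flint net"), modifier "monsoon".
"marsh quarry river flint net" → head "net", modifier "marsh quarry river flint".
"marsh quarry river flint" → head "flint" (specifically "quarry river flint"), modifier "marsh".
"quarry river flint" → head "flint" (specifically "river flint"), modifier "quarry".
"river flint" → head "flint", modifier "river".
So the structure is [[monsoon [[marsh [quarry [river flint]]] net]] warden].

[[monsoon [[marsh [quarry [river flint]]] net]] warden]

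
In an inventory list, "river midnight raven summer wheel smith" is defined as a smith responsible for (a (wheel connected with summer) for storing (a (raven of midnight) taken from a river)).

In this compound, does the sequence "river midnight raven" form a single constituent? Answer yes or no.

The paraphrase groups the words so that "river midnight raven" is one unit: it corresponds to a single parenthesized sub-phrase.
The full structure is [[[river [midnight raven]] [summer wheel]] smith], in which [river midnight raven] is a constituent.

yes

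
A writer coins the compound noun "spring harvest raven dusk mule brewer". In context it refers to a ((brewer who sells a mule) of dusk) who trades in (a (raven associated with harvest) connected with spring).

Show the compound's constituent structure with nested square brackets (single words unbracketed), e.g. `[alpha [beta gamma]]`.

[[spring [harvest raven]] [dusk [mule brewer]]]

At the top level: head "brewer" (specifically "dusk mule brewer"); modifier "spring harvest raven".
"spring harvest raven" → head "raven" (specifically "harvest raven"), modifier "spring".
"harvest raven" → head "raven", modifier "harvest".
"dusk mule brewer" → head "brewer" (specifically "mule brewer"), modifier "dusk".
"mule brewer" → head "brewer", modifier "mule".
So the structure is [[spring [harvest raven]] [dusk [mule brewer]]].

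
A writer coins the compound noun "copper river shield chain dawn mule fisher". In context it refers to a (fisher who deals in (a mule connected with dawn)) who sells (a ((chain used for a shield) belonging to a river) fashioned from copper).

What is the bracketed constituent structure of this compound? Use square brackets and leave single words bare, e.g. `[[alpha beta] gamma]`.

[[copper [river [shield chain]]] [[dawn mule] fisher]]

The outermost head in the paraphrase is "fisher" (specifically "dawn mule fisher"), modified by "copper river shield chain".
Within "copper river shield chain", the head is "chain" (specifically "river shield chain") and the modifier is "copper".
Within "river shield chain", the head is "chain" (specifically "shield chain") and the modifier is "river".
Within "shield chain", the head is "chain" and the modifier is "shield".
Within "dawn mule fisher", the head is "fisher" and the modifier is "dawn mule".
Within "dawn mule", the head is "mule" and the modifier is "dawn".
So the structure is [[copper [river [shield chain]]] [[dawn mule] fisher]].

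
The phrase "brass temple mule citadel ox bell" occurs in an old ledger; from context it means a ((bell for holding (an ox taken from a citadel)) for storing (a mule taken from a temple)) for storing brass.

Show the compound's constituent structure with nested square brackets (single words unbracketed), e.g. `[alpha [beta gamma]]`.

The outermost head in the paraphrase is "bell" (specifically "temple mule citadel ox bell"), modified by "brass".
Within "temple mule citadel ox bell", the head is "bell" (specifically "citadel ox bell") and the modifier is "temple mule".
Within "temple mule", the head is "mule" and the modifier is "temple".
Within "citadel ox bell", the head is "bell" and the modifier is "citadel ox".
Within "citadel ox", the head is "ox" and the modifier is "citadel".
Assembled: [brass [[temple mule] [[citadel ox] bell]]].

[brass [[temple mule] [[citadel ox] bell]]]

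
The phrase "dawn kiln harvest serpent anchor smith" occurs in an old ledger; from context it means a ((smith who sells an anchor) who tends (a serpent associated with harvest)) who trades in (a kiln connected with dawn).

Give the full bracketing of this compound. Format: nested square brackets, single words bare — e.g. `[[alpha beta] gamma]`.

Overall it is a kind of smith (specifically "harvest serpent anchor smith"); the modifier is "dawn kiln".
Within "dawn kiln", the head is "kiln" and the modifier is "dawn".
Within "harvest serpent anchor smith", the head is "smith" (specifically "anchor smith") and the modifier is "harvest serpent".
Within "harvest serpent", the head is "serpent" and the modifier is "harvest".
Within "anchor smith", the head is "smith" and the modifier is "anchor".
So the structure is [[dawn kiln] [[harvest serpent] [anchor smith]]].

[[dawn kiln] [[harvest serpent] [anchor smith]]]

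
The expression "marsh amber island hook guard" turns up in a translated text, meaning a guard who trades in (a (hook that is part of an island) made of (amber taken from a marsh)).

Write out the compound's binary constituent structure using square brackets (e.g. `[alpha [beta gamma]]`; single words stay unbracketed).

The outermost head in the paraphrase is "guard", modified by "marsh amber island hook".
Inside "marsh amber island hook": head "hook" (specifically "island hook"), modifier "marsh amber".
Inside "marsh amber": head "amber", modifier "marsh".
Inside "island hook": head "hook", modifier "island".
So the structure is [[[marsh amber] [island hook]] guard].

[[[marsh amber] [island hook]] guard]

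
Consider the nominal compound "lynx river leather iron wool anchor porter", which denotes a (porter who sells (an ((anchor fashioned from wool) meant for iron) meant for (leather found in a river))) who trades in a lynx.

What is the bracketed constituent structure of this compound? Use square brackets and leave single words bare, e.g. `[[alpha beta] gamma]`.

[lynx [[[river leather] [iron [wool anchor]]] porter]]

At the top level: head "porter" (specifically "river leather iron wool anchor porter"); modifier "lynx".
Inside "river leather iron wool anchor porter": head "porter", modifier "river leather iron wool anchor".
Inside "river leather iron wool anchor": head "anchor" (specifically "iron wool anchor"), modifier "river leather".
Inside "river leather": head "leather", modifier "river".
Inside "iron wool anchor": head "anchor" (specifically "wool anchor"), modifier "iron".
Inside "wool anchor": head "anchor", modifier "wool".
So the structure is [lynx [[[river leather] [iron [wool anchor]]] porter]].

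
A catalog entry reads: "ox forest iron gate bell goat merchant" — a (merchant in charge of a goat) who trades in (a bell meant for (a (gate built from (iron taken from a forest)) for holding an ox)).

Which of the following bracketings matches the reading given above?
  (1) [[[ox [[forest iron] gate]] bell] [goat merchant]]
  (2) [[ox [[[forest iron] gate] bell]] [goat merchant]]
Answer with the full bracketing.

The paraphrase's head is the "merchant" part ("goat merchant"); its modifier is "ox forest iron gate bell".
That top-level split, carried through the inner groups, gives [[[ox [[forest iron] gate]] bell] [goat merchant]].

[[[ox [[forest iron] gate]] bell] [goat merchant]]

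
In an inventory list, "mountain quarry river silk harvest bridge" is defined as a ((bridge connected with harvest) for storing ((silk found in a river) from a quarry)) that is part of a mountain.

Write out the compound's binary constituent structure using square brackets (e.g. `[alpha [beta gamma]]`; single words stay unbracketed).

Whole compound: head "bridge" (specifically "quarry river silk harvest bridge"), modifier "mountain".
Within "quarry river silk harvest bridge", the head is "bridge" (specifically "harvest bridge") and the modifier is "quarry river silk".
Within "quarry river silk", the head is "silk" (specifically "river silk") and the modifier is "quarry".
Within "river silk", the head is "silk" and the modifier is "river".
Within "harvest bridge", the head is "bridge" and the modifier is "harvest".
Assembled: [mountain [[quarry [river silk]] [harvest bridge]]].

[mountain [[quarry [river silk]] [harvest bridge]]]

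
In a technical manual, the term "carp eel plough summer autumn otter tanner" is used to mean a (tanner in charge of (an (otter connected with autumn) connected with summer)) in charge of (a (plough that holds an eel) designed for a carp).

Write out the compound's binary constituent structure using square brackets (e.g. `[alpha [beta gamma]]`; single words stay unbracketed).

The outermost head in the paraphrase is "tanner" (specifically "summer autumn otter tanner"), modified by "carp eel plough".
"carp eel plough" → head "plough" (specifically "eel plough"), modifier "carp".
"eel plough" → head "plough", modifier "eel".
"summer autumn otter tanner" → head "tanner", modifier "summer autumn otter".
"summer autumn otter" → head "otter" (specifically "autumn otter"), modifier "summer".
"autumn otter" → head "otter", modifier "autumn".
Assembled: [[carp [eel plough]] [[summer [autumn otter]] tanner]].

[[carp [eel plough]] [[summer [autumn otter]] tanner]]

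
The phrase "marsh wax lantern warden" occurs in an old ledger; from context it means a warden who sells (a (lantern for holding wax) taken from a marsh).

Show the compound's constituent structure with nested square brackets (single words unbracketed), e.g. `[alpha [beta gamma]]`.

[[marsh [wax lantern]] warden]

Overall it is a kind of warden; the modifier is "marsh wax lantern".
Inside "marsh wax lantern": head "lantern" (specifically "wax lantern"), modifier "marsh".
Inside "wax lantern": head "lantern", modifier "wax".
So the structure is [[marsh [wax lantern]] warden].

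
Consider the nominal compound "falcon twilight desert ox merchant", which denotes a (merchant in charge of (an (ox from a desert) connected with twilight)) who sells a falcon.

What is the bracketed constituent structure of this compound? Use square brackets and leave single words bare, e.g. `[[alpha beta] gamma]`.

At the top level: head "merchant" (specifically "twilight desert ox merchant"); modifier "falcon".
Inside "twilight desert ox merchant": head "merchant", modifier "twilight desert ox".
Inside "twilight desert ox": head "ox" (specifically "desert ox"), modifier "twilight".
Inside "desert ox": head "ox", modifier "desert".
So the structure is [falcon [[twilight [desert ox]] merchant]].

[falcon [[twilight [desert ox]] merchant]]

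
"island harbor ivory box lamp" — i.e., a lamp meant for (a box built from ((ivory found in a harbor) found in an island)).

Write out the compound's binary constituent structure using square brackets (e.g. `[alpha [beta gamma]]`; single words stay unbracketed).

[[[island [harbor ivory]] box] lamp]

Overall it is a kind of lamp; the modifier is "island harbor ivory box".
"island harbor ivory box" → head "box", modifier "island harbor ivory".
"island harbor ivory" → head "ivory" (specifically "harbor ivory"), modifier "island".
"harbor ivory" → head "ivory", modifier "harbor".
So the structure is [[[island [harbor ivory]] box] lamp].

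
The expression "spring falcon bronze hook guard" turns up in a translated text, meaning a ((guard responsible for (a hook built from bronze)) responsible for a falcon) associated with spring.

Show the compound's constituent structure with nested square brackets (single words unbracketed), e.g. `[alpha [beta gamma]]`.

[spring [falcon [[bronze hook] guard]]]

Overall it is a kind of guard (specifically "falcon bronze hook guard"); the modifier is "spring".
Inside "falcon bronze hook guard": head "guard" (specifically "bronze hook guard"), modifier "falcon".
Inside "bronze hook guard": head "guard", modifier "bronze hook".
Inside "bronze hook": head "hook", modifier "bronze".
Putting it together: [spring [falcon [[bronze hook] guard]]].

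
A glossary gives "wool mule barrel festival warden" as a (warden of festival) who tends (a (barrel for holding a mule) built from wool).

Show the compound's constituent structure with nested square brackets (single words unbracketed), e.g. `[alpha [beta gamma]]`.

Whole compound: head "warden" (specifically "festival warden"), modifier "wool mule barrel".
Within "wool mule barrel", the head is "barrel" (specifically "mule barrel") and the modifier is "wool".
Within "mule barrel", the head is "barrel" and the modifier is "mule".
Within "festival warden", the head is "warden" and the modifier is "festival".
Putting it together: [[wool [mule barrel]] [festival warden]].

[[wool [mule barrel]] [festival warden]]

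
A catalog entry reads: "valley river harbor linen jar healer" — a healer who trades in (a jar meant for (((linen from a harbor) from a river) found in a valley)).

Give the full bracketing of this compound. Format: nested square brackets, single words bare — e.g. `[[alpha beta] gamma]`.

The outermost head in the paraphrase is "healer", modified by "valley river harbor linen jar".
Inside "valley river harbor linen jar": head "jar", modifier "valley river harbor linen".
Inside "valley river harbor linen": head "linen" (specifically "river harbor linen"), modifier "valley".
Inside "river harbor linen": head "linen" (specifically "harbor linen"), modifier "river".
Inside "harbor linen": head "linen", modifier "harbor".
Putting it together: [[[valley [river [harbor linen]]] jar] healer].

[[[valley [river [harbor linen]]] jar] healer]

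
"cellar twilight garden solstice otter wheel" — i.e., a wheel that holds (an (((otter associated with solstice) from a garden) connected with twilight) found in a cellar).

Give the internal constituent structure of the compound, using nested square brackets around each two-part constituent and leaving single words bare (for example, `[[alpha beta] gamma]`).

[[cellar [twilight [garden [solstice otter]]]] wheel]

Overall it is a kind of wheel; the modifier is "cellar twilight garden solstice otter".
Inside "cellar twilight garden solstice otter": head "otter" (specifically "twilight garden solstice otter"), modifier "cellar".
Inside "twilight garden solstice otter": head "otter" (specifically "garden solstice otter"), modifier "twilight".
Inside "garden solstice otter": head "otter" (specifically "solstice otter"), modifier "garden".
Inside "solstice otter": head "otter", modifier "solstice".
Assembled: [[cellar [twilight [garden [solstice otter]]]] wheel].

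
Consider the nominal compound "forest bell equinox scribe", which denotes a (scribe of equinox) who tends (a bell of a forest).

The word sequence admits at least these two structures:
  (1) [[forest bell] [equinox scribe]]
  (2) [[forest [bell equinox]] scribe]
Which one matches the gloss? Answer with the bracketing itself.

[[forest bell] [equinox scribe]]

The paraphrase's head is the "scribe" part ("equinox scribe"); its modifier is "forest bell".
That top-level split, carried through the inner groups, gives [[forest bell] [equinox scribe]].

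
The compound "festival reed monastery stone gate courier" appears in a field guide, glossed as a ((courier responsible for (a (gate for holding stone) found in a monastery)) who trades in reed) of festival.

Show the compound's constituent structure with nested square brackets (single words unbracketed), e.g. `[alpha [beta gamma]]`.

[festival [reed [[monastery [stone gate]] courier]]]

Overall it is a kind of courier (specifically "reed monastery stone gate courier"); the modifier is "festival".
Inside "reed monastery stone gate courier": head "courier" (specifically "monastery stone gate courier"), modifier "reed".
Inside "monastery stone gate courier": head "courier", modifier "monastery stone gate".
Inside "monastery stone gate": head "gate" (specifically "stone gate"), modifier "monastery".
Inside "stone gate": head "gate", modifier "stone".
Assembled: [festival [reed [[monastery [stone gate]] courier]]].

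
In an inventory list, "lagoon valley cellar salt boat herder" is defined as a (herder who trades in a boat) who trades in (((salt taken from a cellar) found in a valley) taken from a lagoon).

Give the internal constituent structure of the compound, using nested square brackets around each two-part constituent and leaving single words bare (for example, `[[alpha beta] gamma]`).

Whole compound: head "herder" (specifically "boat herder"), modifier "lagoon valley cellar salt".
Inside "lagoon valley cellar salt": head "salt" (specifically "valley cellar salt"), modifier "lagoon".
Inside "valley cellar salt": head "salt" (specifically "cellar salt"), modifier "valley".
Inside "cellar salt": head "salt", modifier "cellar".
Inside "boat herder": head "herder", modifier "boat".
Putting it together: [[lagoon [valley [cellar salt]]] [boat herder]].

[[lagoon [valley [cellar salt]]] [boat herder]]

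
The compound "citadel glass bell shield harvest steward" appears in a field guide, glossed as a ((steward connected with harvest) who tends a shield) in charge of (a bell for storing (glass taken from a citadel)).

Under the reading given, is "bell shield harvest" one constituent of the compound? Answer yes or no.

The top-level split is [citadel glass bell] [shield harvest steward]; the full structure is [[[citadel glass] bell] [shield [harvest steward]]].
"bell shield harvest" straddles a constituent boundary, so it is not a single unit.

no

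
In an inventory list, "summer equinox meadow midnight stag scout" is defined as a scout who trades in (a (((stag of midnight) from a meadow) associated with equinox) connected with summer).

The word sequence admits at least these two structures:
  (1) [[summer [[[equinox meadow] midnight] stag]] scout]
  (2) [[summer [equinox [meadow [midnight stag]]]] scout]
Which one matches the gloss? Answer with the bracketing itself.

[[summer [equinox [meadow [midnight stag]]]] scout]

The paraphrase's head is the "scout" part ("scout"); its modifier is "summer equinox meadow midnight stag".
That top-level split, carried through the inner groups, gives [[summer [equinox [meadow [midnight stag]]]] scout].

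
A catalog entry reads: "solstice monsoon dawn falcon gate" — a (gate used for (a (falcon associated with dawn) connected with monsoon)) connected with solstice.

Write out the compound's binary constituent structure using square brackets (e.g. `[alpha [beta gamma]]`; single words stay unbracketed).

[solstice [[monsoon [dawn falcon]] gate]]

At the top level: head "gate" (specifically "monsoon dawn falcon gate"); modifier "solstice".
Within "monsoon dawn falcon gate", the head is "gate" and the modifier is "monsoon dawn falcon".
Within "monsoon dawn falcon", the head is "falcon" (specifically "dawn falcon") and the modifier is "monsoon".
Within "dawn falcon", the head is "falcon" and the modifier is "dawn".
So the structure is [solstice [[monsoon [dawn falcon]] gate]].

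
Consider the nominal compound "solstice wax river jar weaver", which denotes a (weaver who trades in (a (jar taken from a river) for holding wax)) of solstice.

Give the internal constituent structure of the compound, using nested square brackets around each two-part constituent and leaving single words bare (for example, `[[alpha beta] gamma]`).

Overall it is a kind of weaver (specifically "wax river jar weaver"); the modifier is "solstice".
Inside "wax river jar weaver": head "weaver", modifier "wax river jar".
Inside "wax river jar": head "jar" (specifically "river jar"), modifier "wax".
Inside "river jar": head "jar", modifier "river".
Assembled: [solstice [[wax [river jar]] weaver]].

[solstice [[wax [river jar]] weaver]]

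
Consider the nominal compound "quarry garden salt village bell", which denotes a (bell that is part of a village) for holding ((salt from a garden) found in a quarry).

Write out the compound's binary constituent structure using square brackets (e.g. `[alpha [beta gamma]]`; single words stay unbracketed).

The outermost head in the paraphrase is "bell" (specifically "village bell"), modified by "quarry garden salt".
Inside "quarry garden salt": head "salt" (specifically "garden salt"), modifier "quarry".
Inside "garden salt": head "salt", modifier "garden".
Inside "village bell": head "bell", modifier "village".
Putting it together: [[quarry [garden salt]] [village bell]].

[[quarry [garden salt]] [village bell]]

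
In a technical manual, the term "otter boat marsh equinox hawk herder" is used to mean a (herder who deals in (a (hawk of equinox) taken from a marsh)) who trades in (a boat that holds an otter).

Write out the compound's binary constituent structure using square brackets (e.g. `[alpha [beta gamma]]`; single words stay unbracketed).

[[otter boat] [[marsh [equinox hawk]] herder]]

Overall it is a kind of herder (specifically "marsh equinox hawk herder"); the modifier is "otter boat".
"otter boat" → head "boat", modifier "otter".
"marsh equinox hawk herder" → head "herder", modifier "marsh equinox hawk".
"marsh equinox hawk" → head "hawk" (specifically "equinox hawk"), modifier "marsh".
"equinox hawk" → head "hawk", modifier "equinox".
So the structure is [[otter boat] [[marsh [equinox hawk]] herder]].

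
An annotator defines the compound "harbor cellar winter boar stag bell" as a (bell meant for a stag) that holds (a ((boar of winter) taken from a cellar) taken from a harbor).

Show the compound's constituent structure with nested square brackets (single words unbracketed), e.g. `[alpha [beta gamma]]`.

[[harbor [cellar [winter boar]]] [stag bell]]

At the top level: head "bell" (specifically "stag bell"); modifier "harbor cellar winter boar".
"harbor cellar winter boar" → head "boar" (specifically "cellar winter boar"), modifier "harbor".
"cellar winter boar" → head "boar" (specifically "winter boar"), modifier "cellar".
"winter boar" → head "boar", modifier "winter".
"stag bell" → head "bell", modifier "stag".
So the structure is [[harbor [cellar [winter boar]]] [stag bell]].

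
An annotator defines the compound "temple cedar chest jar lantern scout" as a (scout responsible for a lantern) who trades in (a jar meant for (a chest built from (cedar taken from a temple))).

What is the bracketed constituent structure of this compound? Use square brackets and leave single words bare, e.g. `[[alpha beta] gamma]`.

[[[[temple cedar] chest] jar] [lantern scout]]

Overall it is a kind of scout (specifically "lantern scout"); the modifier is "temple cedar chest jar".
"temple cedar chest jar" → head "jar", modifier "temple cedar chest".
"temple cedar chest" → head "chest", modifier "temple cedar".
"temple cedar" → head "cedar", modifier "temple".
"lantern scout" → head "scout", modifier "lantern".
Assembled: [[[[temple cedar] chest] jar] [lantern scout]].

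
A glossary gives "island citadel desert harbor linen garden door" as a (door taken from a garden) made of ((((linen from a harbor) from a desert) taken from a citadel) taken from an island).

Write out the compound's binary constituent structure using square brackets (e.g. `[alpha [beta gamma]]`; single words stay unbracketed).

Whole compound: head "door" (specifically "garden door"), modifier "island citadel desert harbor linen".
"island citadel desert harbor linen" → head "linen" (specifically "citadel desert harbor linen"), modifier "island".
"citadel desert harbor linen" → head "linen" (specifically "desert harbor linen"), modifier "citadel".
"desert harbor linen" → head "linen" (specifically "harbor linen"), modifier "desert".
"harbor linen" → head "linen", modifier "harbor".
"garden door" → head "door", modifier "garden".
Putting it together: [[island [citadel [desert [harbor linen]]]] [garden door]].

[[island [citadel [desert [harbor linen]]]] [garden door]]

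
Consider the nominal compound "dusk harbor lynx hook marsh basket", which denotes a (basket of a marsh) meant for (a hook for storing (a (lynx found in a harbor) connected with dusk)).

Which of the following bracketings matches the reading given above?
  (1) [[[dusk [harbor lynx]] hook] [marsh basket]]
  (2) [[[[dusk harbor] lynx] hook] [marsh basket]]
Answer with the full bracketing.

[[[dusk [harbor lynx]] hook] [marsh basket]]

The paraphrase's head is the "basket" part ("marsh basket"); its modifier is "dusk harbor lynx hook".
That top-level split, carried through the inner groups, gives [[[dusk [harbor lynx]] hook] [marsh basket]].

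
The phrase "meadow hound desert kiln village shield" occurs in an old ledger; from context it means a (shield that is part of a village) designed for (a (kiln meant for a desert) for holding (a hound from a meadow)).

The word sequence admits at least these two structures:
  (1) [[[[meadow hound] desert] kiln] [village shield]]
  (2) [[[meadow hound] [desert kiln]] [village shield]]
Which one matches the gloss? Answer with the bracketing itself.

[[[meadow hound] [desert kiln]] [village shield]]

The paraphrase's head is the "shield" part ("village shield"); its modifier is "meadow hound desert kiln".
That top-level split, carried through the inner groups, gives [[[meadow hound] [desert kiln]] [village shield]].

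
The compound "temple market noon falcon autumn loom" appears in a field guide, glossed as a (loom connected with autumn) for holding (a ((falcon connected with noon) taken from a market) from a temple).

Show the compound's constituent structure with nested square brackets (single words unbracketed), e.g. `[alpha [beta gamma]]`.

[[temple [market [noon falcon]]] [autumn loom]]

The outermost head in the paraphrase is "loom" (specifically "autumn loom"), modified by "temple market noon falcon".
"temple market noon falcon" → head "falcon" (specifically "market noon falcon"), modifier "temple".
"market noon falcon" → head "falcon" (specifically "noon falcon"), modifier "market".
"noon falcon" → head "falcon", modifier "noon".
"autumn loom" → head "loom", modifier "autumn".
Assembled: [[temple [market [noon falcon]]] [autumn loom]].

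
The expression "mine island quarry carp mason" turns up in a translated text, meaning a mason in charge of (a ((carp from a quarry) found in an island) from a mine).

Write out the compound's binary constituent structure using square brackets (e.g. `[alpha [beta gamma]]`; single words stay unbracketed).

[[mine [island [quarry carp]]] mason]

The outermost head in the paraphrase is "mason", modified by "mine island quarry carp".
Within "mine island quarry carp", the head is "carp" (specifically "island quarry carp") and the modifier is "mine".
Within "island quarry carp", the head is "carp" (specifically "quarry carp") and the modifier is "island".
Within "quarry carp", the head is "carp" and the modifier is "quarry".
So the structure is [[mine [island [quarry carp]]] mason].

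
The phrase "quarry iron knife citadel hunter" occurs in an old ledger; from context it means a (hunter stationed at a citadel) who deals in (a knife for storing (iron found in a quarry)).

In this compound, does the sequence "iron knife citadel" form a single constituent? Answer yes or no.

The top-level split is [quarry iron knife] [citadel hunter]; the full structure is [[[quarry iron] knife] [citadel hunter]].
"iron knife citadel" straddles a constituent boundary, so it is not a single unit.

no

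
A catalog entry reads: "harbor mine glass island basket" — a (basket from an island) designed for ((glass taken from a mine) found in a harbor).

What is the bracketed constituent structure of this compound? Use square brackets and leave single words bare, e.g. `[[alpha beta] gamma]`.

[[harbor [mine glass]] [island basket]]

Overall it is a kind of basket (specifically "island basket"); the modifier is "harbor mine glass".
Within "harbor mine glass", the head is "glass" (specifically "mine glass") and the modifier is "harbor".
Within "mine glass", the head is "glass" and the modifier is "mine".
Within "island basket", the head is "basket" and the modifier is "island".
Putting it together: [[harbor [mine glass]] [island basket]].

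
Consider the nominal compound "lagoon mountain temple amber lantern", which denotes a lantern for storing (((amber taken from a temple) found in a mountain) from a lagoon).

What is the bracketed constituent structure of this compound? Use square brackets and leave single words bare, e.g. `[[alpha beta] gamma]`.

[[lagoon [mountain [temple amber]]] lantern]

The outermost head in the paraphrase is "lantern", modified by "lagoon mountain temple amber".
Inside "lagoon mountain temple amber": head "amber" (specifically "mountain temple amber"), modifier "lagoon".
Inside "mountain temple amber": head "amber" (specifically "temple amber"), modifier "mountain".
Inside "temple amber": head "amber", modifier "temple".
Assembled: [[lagoon [mountain [temple amber]]] lantern].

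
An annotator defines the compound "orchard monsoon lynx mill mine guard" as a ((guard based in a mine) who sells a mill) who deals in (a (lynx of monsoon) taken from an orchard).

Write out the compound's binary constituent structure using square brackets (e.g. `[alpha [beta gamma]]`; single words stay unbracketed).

[[orchard [monsoon lynx]] [mill [mine guard]]]

The outermost head in the paraphrase is "guard" (specifically "mill mine guard"), modified by "orchard monsoon lynx".
Within "orchard monsoon lynx", the head is "lynx" (specifically "monsoon lynx") and the modifier is "orchard".
Within "monsoon lynx", the head is "lynx" and the modifier is "monsoon".
Within "mill mine guard", the head is "guard" (specifically "mine guard") and the modifier is "mill".
Within "mine guard", the head is "guard" and the modifier is "mine".
So the structure is [[orchard [monsoon lynx]] [mill [mine guard]]].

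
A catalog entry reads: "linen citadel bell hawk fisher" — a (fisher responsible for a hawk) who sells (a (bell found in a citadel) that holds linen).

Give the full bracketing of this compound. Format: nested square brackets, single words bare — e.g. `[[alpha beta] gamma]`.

At the top level: head "fisher" (specifically "hawk fisher"); modifier "linen citadel bell".
"linen citadel bell" → head "bell" (specifically "citadel bell"), modifier "linen".
"citadel bell" → head "bell", modifier "citadel".
"hawk fisher" → head "fisher", modifier "hawk".
So the structure is [[linen [citadel bell]] [hawk fisher]].

[[linen [citadel bell]] [hawk fisher]]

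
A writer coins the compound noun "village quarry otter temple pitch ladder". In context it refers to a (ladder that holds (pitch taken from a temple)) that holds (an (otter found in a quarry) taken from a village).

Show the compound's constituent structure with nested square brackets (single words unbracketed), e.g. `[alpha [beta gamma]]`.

[[village [quarry otter]] [[temple pitch] ladder]]

Overall it is a kind of ladder (specifically "temple pitch ladder"); the modifier is "village quarry otter".
Within "village quarry otter", the head is "otter" (specifically "quarry otter") and the modifier is "village".
Within "quarry otter", the head is "otter" and the modifier is "quarry".
Within "temple pitch ladder", the head is "ladder" and the modifier is "temple pitch".
Within "temple pitch", the head is "pitch" and the modifier is "temple".
Putting it together: [[village [quarry otter]] [[temple pitch] ladder]].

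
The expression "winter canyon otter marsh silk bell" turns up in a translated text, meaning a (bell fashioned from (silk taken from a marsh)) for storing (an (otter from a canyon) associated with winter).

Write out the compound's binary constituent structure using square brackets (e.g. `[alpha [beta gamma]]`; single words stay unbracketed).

[[winter [canyon otter]] [[marsh silk] bell]]

Overall it is a kind of bell (specifically "marsh silk bell"); the modifier is "winter canyon otter".
Inside "winter canyon otter": head "otter" (specifically "canyon otter"), modifier "winter".
Inside "canyon otter": head "otter", modifier "canyon".
Inside "marsh silk bell": head "bell", modifier "marsh silk".
Inside "marsh silk": head "silk", modifier "marsh".
Putting it together: [[winter [canyon otter]] [[marsh silk] bell]].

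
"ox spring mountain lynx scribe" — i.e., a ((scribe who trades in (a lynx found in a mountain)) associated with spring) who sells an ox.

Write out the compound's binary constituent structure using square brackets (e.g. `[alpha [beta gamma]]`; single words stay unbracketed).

Whole compound: head "scribe" (specifically "spring mountain lynx scribe"), modifier "ox".
Within "spring mountain lynx scribe", the head is "scribe" (specifically "mountain lynx scribe") and the modifier is "spring".
Within "mountain lynx scribe", the head is "scribe" and the modifier is "mountain lynx".
Within "mountain lynx", the head is "lynx" and the modifier is "mountain".
Putting it together: [ox [spring [[mountain lynx] scribe]]].

[ox [spring [[mountain lynx] scribe]]]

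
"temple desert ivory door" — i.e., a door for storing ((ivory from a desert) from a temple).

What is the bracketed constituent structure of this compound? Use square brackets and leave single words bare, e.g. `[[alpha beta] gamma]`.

[[temple [desert ivory]] door]

Overall it is a kind of door; the modifier is "temple desert ivory".
Within "temple desert ivory", the head is "ivory" (specifically "desert ivory") and the modifier is "temple".
Within "desert ivory", the head is "ivory" and the modifier is "desert".
Assembled: [[temple [desert ivory]] door].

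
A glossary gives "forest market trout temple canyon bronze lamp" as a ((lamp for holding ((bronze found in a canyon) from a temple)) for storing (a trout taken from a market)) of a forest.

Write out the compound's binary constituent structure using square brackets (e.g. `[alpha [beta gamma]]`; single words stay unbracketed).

The outermost head in the paraphrase is "lamp" (specifically "market trout temple canyon bronze lamp"), modified by "forest".
Inside "market trout temple canyon bronze lamp": head "lamp" (specifically "temple canyon bronze lamp"), modifier "market trout".
Inside "market trout": head "trout", modifier "market".
Inside "temple canyon bronze lamp": head "lamp", modifier "temple canyon bronze".
Inside "temple canyon bronze": head "bronze" (specifically "canyon bronze"), modifier "temple".
Inside "canyon bronze": head "bronze", modifier "canyon".
Putting it together: [forest [[market trout] [[temple [canyon bronze]] lamp]]].

[forest [[market trout] [[temple [canyon bronze]] lamp]]]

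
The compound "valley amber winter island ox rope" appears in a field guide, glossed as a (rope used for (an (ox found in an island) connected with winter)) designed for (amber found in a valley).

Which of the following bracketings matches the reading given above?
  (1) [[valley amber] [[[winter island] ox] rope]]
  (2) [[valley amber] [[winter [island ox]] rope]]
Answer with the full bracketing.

[[valley amber] [[winter [island ox]] rope]]

The paraphrase's head is the "rope" part ("winter island ox rope"); its modifier is "valley amber".
That top-level split, carried through the inner groups, gives [[valley amber] [[winter [island ox]] rope]].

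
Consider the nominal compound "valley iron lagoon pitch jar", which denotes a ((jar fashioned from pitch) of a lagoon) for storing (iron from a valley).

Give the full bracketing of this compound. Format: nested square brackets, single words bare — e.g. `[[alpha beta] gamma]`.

At the top level: head "jar" (specifically "lagoon pitch jar"); modifier "valley iron".
Inside "valley iron": head "iron", modifier "valley".
Inside "lagoon pitch jar": head "jar" (specifically "pitch jar"), modifier "lagoon".
Inside "pitch jar": head "jar", modifier "pitch".
Assembled: [[valley iron] [lagoon [pitch jar]]].

[[valley iron] [lagoon [pitch jar]]]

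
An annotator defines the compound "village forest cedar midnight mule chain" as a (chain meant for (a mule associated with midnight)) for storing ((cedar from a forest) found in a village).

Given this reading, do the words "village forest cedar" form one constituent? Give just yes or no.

yes

The paraphrase groups the words so that "village forest cedar" is one unit: it corresponds to a single parenthesized sub-phrase.
The full structure is [[village [forest cedar]] [[midnight mule] chain]], in which [village forest cedar] is a constituent.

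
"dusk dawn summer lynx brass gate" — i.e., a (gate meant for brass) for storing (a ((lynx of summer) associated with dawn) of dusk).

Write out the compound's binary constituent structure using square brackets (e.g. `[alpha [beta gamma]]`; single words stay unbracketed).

The outermost head in the paraphrase is "gate" (specifically "brass gate"), modified by "dusk dawn summer lynx".
"dusk dawn summer lynx" → head "lynx" (specifically "dawn summer lynx"), modifier "dusk".
"dawn summer lynx" → head "lynx" (specifically "summer lynx"), modifier "dawn".
"summer lynx" → head "lynx", modifier "summer".
"brass gate" → head "gate", modifier "brass".
Putting it together: [[dusk [dawn [summer lynx]]] [brass gate]].

[[dusk [dawn [summer lynx]]] [brass gate]]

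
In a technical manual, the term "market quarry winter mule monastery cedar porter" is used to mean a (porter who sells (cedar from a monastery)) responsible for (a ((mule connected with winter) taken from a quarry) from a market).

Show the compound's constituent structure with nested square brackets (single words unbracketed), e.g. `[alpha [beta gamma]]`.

[[market [quarry [winter mule]]] [[monastery cedar] porter]]

At the top level: head "porter" (specifically "monastery cedar porter"); modifier "market quarry winter mule".
Within "market quarry winter mule", the head is "mule" (specifically "quarry winter mule") and the modifier is "market".
Within "quarry winter mule", the head is "mule" (specifically "winter mule") and the modifier is "quarry".
Within "winter mule", the head is "mule" and the modifier is "winter".
Within "monastery cedar porter", the head is "porter" and the modifier is "monastery cedar".
Within "monastery cedar", the head is "cedar" and the modifier is "monastery".
So the structure is [[market [quarry [winter mule]]] [[monastery cedar] porter]].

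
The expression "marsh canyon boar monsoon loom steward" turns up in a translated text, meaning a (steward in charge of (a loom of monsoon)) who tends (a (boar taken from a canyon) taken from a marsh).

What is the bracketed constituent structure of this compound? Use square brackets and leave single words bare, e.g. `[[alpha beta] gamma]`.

[[marsh [canyon boar]] [[monsoon loom] steward]]

At the top level: head "steward" (specifically "monsoon loom steward"); modifier "marsh canyon boar".
Inside "marsh canyon boar": head "boar" (specifically "canyon boar"), modifier "marsh".
Inside "canyon boar": head "boar", modifier "canyon".
Inside "monsoon loom steward": head "steward", modifier "monsoon loom".
Inside "monsoon loom": head "loom", modifier "monsoon".
Putting it together: [[marsh [canyon boar]] [[monsoon loom] steward]].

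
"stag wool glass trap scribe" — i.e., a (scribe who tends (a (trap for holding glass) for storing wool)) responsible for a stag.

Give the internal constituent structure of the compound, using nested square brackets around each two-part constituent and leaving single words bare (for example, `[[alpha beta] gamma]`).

Overall it is a kind of scribe (specifically "wool glass trap scribe"); the modifier is "stag".
Inside "wool glass trap scribe": head "scribe", modifier "wool glass trap".
Inside "wool glass trap": head "trap" (specifically "glass trap"), modifier "wool".
Inside "glass trap": head "trap", modifier "glass".
So the structure is [stag [[wool [glass trap]] scribe]].

[stag [[wool [glass trap]] scribe]]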